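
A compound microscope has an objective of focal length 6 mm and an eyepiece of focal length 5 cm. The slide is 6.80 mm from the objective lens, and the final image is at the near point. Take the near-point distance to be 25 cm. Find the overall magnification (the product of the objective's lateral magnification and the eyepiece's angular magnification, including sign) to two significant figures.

-45

Convert to cm: f_obj = 6 mm = 0.6 cm; d_o = 6.80 mm = 0.68 cm.
Objective: 1/d_i = 1/f_obj - 1/d_o = 1/0.6 - 1/0.68 = 0.19608 cm^-1, so d_i = 5.100 cm.
m_obj = -d_i/d_o = -5.100/0.68 = -7.500.
Eyepiece angular magnification (image at near point): M_eye = 1 + D/f_e = 1 + 25/5 = 6.000.
Overall M = m_obj x M_eye = (-7.500)(6.000) = -45.00.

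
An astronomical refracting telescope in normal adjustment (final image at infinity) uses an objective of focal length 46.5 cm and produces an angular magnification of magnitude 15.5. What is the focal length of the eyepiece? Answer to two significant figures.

|M| = f_obj/f_eye, so f_eye = f_obj/|M| = 46.5/15.5 = 3.000 cm.

3.0 cm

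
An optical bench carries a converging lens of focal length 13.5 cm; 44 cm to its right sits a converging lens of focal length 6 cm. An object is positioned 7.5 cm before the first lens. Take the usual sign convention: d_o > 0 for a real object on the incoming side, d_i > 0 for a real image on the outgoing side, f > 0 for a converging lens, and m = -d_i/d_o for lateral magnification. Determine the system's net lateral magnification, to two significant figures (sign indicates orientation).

-0.25

First lens: d_i1 = 1/(1/13.5 - 1/7.5) = -16.875 cm.
m_1 = -(-16.875)/7.5 = 2.2500.
The intermediate image is virtual, 16.875 cm to the left of lens 1, so d_o2 = L - d_i1 = 44 - (-16.875) = 60.875 cm.
Second lens: d_i2 = 1/(1/6 - 1/(60.875)) = 6.656 cm.
m_2 = -(6.656)/(60.875) = -0.1093.
The system's lateral magnification is m_1 m_2 = (2.2500)(-0.1093) = -0.2460.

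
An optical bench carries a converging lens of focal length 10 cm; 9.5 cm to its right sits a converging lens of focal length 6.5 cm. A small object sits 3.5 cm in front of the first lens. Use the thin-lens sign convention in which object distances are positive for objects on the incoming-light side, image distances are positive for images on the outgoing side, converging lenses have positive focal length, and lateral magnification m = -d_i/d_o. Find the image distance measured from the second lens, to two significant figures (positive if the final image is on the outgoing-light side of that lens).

12 cm

First lens: d_i1 = 1/(1/10 - 1/3.5) = -5.385 cm.
With d_i1 < 0 the first image is virtual and lies on the object side; the object distance for lens 2 is d_o2 = 9.5 - (-5.385) = 14.885 cm.
Second lens: d_i2 = 1/(1/6.5 - 1/(14.885)) = 11.539 cm.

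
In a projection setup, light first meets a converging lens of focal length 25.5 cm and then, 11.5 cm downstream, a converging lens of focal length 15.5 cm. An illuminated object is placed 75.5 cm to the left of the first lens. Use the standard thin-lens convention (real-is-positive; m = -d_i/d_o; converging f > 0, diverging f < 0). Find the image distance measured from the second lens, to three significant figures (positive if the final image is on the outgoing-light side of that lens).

Lens 1: 1/d_i1 = 1/f_1 - 1/d_o1 = 1/25.5 - 1/75.5 = 0.02597 cm^-1, so d_i1 = 38.505 cm.
Since 38.505 cm > 11.5 cm, the first image lies past the second lens and serves as a virtual object: d_o2 = L - d_i1 = -27.005 cm.
Lens 2: 1/d_i2 = 1/f_2 - 1/d_o2 = 1/15.5 - 1/(-27.005) = 0.10155 cm^-1, so d_i2 = 9.848 cm.

9.85 cm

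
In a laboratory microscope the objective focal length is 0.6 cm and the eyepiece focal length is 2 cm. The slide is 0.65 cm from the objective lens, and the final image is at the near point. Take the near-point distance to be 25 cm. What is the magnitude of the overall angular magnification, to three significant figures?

Objective: 1/d_i = 1/f_obj - 1/d_o = 1/0.6 - 1/0.65 = 0.12821 cm^-1, so d_i = 7.800 cm.
m_obj = -d_i/d_o = -7.800/0.65 = -12.000.
Eyepiece angular magnification (image at near point): M_eye = 1 + D/f_e = 1 + 25/2 = 13.500.
Overall M = m_obj x M_eye = (-12.000)(13.500) = -162.00.
|M| = 162.00.

162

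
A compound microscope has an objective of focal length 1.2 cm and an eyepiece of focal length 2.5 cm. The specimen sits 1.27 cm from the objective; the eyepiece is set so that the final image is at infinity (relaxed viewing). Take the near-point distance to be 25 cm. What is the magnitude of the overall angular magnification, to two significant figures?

170

Objective: 1/d_i = 1/f_obj - 1/d_o = 1/1.2 - 1/1.27 = 0.04593 cm^-1, so d_i = 21.771 cm.
m_obj = -d_i/d_o = -21.771/1.27 = -17.143.
Eyepiece angular magnification (image at infinity): M_eye = D/f_e = 25/2.5 = 10.000.
Overall M = m_obj x M_eye = (-17.143)(10.000) = -171.43.
|M| = 171.43.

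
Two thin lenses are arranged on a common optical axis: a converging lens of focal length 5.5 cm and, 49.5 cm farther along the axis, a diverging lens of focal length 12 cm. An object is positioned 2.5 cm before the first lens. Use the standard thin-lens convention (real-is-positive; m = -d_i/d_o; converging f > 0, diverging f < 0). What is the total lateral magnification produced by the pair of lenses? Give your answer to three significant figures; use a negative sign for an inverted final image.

0.333

Applying the thin-lens equation to the first lens, 1/5.5 = 1/2.5 + 1/d_i1, which gives d_i1 = -4.583 cm.
Its lateral magnification is m_1 = -d_i1/d_o1 = -(-4.583)/2.5 = 1.8333.
With d_i1 < 0 the first image is virtual and lies on the object side; the object distance for lens 2 is d_o2 = 49.5 - (-4.583) = 54.083 cm.
Applying the thin-lens equation again with f_2 = -12 cm and d_o2 = 54.083 cm gives d_i2 = -9.821 cm.
m_2 = -(-9.821)/(54.083) = 0.1816.
The system's lateral magnification is m_1 m_2 = (1.8333)(0.1816) = 0.3329.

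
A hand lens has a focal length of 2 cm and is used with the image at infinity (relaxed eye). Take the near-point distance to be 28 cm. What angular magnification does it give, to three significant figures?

M = D/f = 28/2 = 14.000.

14.0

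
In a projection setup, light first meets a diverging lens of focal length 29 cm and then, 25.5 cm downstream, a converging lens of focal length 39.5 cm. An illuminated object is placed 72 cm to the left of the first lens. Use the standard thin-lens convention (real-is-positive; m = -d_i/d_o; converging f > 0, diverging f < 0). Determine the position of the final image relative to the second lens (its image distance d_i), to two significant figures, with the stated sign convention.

Applying the thin-lens equation to the first lens, 1/(-29) = 1/72 + 1/d_i1, which gives d_i1 = -20.673 cm.
With d_i1 < 0 the first image is virtual and lies on the object side; the object distance for lens 2 is d_o2 = 25.5 - (-20.673) = 46.173 cm.
Applying the thin-lens equation again with f_2 = 39.5 cm and d_o2 = 46.173 cm gives d_i2 = 273.306 cm.

270 cm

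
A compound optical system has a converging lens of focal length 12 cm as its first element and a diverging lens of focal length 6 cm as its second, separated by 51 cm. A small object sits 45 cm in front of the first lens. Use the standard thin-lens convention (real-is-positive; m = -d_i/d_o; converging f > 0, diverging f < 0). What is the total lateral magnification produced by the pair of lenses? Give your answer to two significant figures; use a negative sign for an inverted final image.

-0.054

First lens: d_i1 = 1/(1/12 - 1/45) = 16.364 cm.
m_1 = -(16.364)/45 = -0.3636.
That image sits 34.636 cm in front of the second lens, so d_o2 = 34.636 cm.
Second lens: d_i2 = 1/(1/(-6) - 1/(34.636)) = -5.114 cm.
m_2 = -(-5.114)/(34.636) = 0.1477.
Overall magnification: m = m_1 m_2 = -0.0537.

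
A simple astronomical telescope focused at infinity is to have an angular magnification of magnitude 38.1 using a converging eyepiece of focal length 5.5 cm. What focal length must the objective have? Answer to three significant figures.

|M| = f_obj/|f_eye|, so f_obj = |M| x |f_eye| = 38.1 x 5.5 = 209.550 cm.

210 cm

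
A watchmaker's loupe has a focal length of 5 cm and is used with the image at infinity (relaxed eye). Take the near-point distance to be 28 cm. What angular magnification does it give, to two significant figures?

M = D/f = 28/5 = 5.600.

5.6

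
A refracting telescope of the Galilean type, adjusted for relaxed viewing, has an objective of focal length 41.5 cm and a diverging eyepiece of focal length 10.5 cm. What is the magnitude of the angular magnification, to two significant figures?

|M| = f_obj/|f_eye| = 41.5/10.5 = 3.952.

4.0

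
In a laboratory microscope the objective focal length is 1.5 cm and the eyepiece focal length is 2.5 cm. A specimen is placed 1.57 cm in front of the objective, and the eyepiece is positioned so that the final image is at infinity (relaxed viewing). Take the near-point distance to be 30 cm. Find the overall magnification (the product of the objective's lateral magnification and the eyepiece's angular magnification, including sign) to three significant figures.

Objective: 1/d_i = 1/f_obj - 1/d_o = 1/1.5 - 1/1.57 = 0.02972 cm^-1, so d_i = 33.643 cm.
m_obj = -d_i/d_o = -33.643/1.57 = -21.429.
Eyepiece angular magnification (image at infinity): M_eye = D/f_e = 30/2.5 = 12.000.
Overall M = m_obj x M_eye = (-21.429)(12.000) = -257.14.

-257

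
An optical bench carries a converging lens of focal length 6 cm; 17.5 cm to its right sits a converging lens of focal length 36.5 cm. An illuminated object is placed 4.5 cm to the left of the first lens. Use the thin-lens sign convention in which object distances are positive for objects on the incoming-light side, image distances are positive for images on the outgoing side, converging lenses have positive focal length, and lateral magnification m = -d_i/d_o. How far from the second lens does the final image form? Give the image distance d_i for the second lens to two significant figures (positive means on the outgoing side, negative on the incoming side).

Lens 1: 1/d_i1 = 1/f_1 - 1/d_o1 = 1/6 - 1/4.5 = -0.05556 cm^-1, so d_i1 = -18.000 cm.
The intermediate image is virtual, 18.000 cm to the left of lens 1, so d_o2 = L - d_i1 = 17.5 - (-18.000) = 35.500 cm.
Lens 2: 1/d_i2 = 1/f_2 - 1/d_o2 = 1/36.5 - 1/(35.500) = -0.00077 cm^-1, so d_i2 = -1295.750 cm.

-1300 cm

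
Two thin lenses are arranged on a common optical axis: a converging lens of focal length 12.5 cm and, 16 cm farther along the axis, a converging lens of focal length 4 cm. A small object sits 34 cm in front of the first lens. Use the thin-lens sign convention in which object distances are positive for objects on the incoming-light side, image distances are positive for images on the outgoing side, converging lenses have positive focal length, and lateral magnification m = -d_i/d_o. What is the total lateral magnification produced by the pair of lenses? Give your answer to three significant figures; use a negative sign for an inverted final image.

-0.299

First lens: d_i1 = 1/(1/12.5 - 1/34) = 19.767 cm.
m_1 = -(19.767)/34 = -0.5814.
This image would form 19.767 cm past lens 1, i.e. 3.767 cm beyond lens 2, so it is a virtual object for lens 2: d_o2 = 16 - 19.767 = -3.767 cm.
Second lens: d_i2 = 1/(1/4 - 1/(-3.767)) = 1.940 cm.
m_2 = -(1.940)/(-3.767) = 0.5150.
Overall magnification: m = m_1 m_2 = -0.2994.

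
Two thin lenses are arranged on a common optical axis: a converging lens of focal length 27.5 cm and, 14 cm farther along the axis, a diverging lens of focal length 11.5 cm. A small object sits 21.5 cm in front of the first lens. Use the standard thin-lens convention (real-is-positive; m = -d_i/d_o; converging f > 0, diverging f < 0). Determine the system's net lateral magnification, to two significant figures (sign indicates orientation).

Applying the thin-lens equation to the first lens, 1/27.5 = 1/21.5 + 1/d_i1, which gives d_i1 = -98.542 cm.
Its lateral magnification is m_1 = -d_i1/d_o1 = -(-98.542)/21.5 = 4.5833.
With d_i1 < 0 the first image is virtual and lies on the object side; the object distance for lens 2 is d_o2 = 14 - (-98.542) = 112.542 cm.
Applying the thin-lens equation again with f_2 = -11.5 cm and d_o2 = 112.542 cm gives d_i2 = -10.434 cm.
m_2 = -(-10.434)/(112.542) = 0.0927.
The system's lateral magnification is m_1 m_2 = (4.5833)(0.0927) = 0.4249.

0.42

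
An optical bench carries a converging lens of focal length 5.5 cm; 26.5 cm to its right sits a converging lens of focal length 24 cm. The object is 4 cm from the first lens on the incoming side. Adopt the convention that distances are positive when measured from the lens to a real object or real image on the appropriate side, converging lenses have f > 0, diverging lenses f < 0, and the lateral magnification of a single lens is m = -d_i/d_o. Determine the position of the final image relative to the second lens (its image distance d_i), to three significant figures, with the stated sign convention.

First lens: d_i1 = 1/(1/5.5 - 1/4) = -14.667 cm.
With d_i1 < 0 the first image is virtual and lies on the object side; the object distance for lens 2 is d_o2 = 26.5 - (-14.667) = 41.167 cm.
Second lens: d_i2 = 1/(1/24 - 1/(41.167)) = 57.553 cm.

57.6 cm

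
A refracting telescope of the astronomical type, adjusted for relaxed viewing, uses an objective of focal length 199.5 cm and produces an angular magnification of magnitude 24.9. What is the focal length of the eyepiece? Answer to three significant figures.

|M| = f_obj/f_eye, so f_eye = f_obj/|M| = 199.5/24.9 = 8.012 cm.

8.01 cm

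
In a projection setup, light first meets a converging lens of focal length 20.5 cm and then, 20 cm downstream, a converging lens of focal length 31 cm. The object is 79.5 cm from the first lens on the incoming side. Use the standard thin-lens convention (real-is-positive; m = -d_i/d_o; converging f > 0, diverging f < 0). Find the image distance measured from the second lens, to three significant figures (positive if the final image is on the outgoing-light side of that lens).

6.12 cm

Lens 1: 1/d_i1 = 1/f_1 - 1/d_o1 = 1/20.5 - 1/79.5 = 0.03620 cm^-1, so d_i1 = 27.623 cm.
Since 27.623 cm > 20 cm, the first image lies past the second lens and serves as a virtual object: d_o2 = L - d_i1 = -7.623 cm.
Lens 2: 1/d_i2 = 1/f_2 - 1/d_o2 = 1/31 - 1/(-7.623) = 0.16344 cm^-1, so d_i2 = 6.118 cm.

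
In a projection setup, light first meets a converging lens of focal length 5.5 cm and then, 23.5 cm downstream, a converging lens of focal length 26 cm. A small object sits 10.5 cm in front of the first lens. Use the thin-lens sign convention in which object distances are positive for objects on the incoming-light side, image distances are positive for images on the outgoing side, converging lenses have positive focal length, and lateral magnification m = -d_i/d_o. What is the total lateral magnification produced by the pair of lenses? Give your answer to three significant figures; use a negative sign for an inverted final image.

First lens: d_i1 = 1/(1/5.5 - 1/10.5) = 11.550 cm.
m_1 = -(11.550)/10.5 = -1.1000.
Object distance for lens 2: d_o2 = 23.5 - 11.550 = 11.950 cm.
Second lens: d_i2 = 1/(1/26 - 1/(11.950)) = -22.114 cm.
m_2 = -(-22.114)/(11.950) = 1.8505.
The system's lateral magnification is m_1 m_2 = (-1.1000)(1.8505) = -2.0356.

-2.04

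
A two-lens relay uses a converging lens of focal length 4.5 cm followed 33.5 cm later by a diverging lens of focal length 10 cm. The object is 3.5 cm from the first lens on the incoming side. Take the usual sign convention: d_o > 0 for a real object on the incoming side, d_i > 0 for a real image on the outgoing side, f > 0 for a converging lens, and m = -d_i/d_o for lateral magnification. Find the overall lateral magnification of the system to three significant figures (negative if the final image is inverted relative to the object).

Applying the thin-lens equation to the first lens, 1/4.5 = 1/3.5 + 1/d_i1, which gives d_i1 = -15.750 cm.
Its lateral magnification is m_1 = -d_i1/d_o1 = -(-15.750)/3.5 = 4.5000.
The intermediate image is virtual, 15.750 cm to the left of lens 1, so d_o2 = L - d_i1 = 33.5 - (-15.750) = 49.250 cm.
Applying the thin-lens equation again with f_2 = -10 cm and d_o2 = 49.250 cm gives d_i2 = -8.312 cm.
m_2 = -(-8.312)/(49.250) = 0.1688.
The system's lateral magnification is m_1 m_2 = (4.5000)(0.1688) = 0.7595.

0.759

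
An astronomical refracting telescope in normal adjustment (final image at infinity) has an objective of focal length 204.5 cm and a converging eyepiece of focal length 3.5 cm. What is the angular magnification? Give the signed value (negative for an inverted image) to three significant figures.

-58.4

M = -f_obj/f_eye = -204.5/(3.5) = -58.429.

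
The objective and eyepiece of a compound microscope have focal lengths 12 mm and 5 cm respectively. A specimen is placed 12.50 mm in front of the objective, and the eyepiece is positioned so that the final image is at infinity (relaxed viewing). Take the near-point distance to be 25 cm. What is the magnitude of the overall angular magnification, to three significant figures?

Convert to cm: f_obj = 12 mm = 1.2 cm; d_o = 12.50 mm = 1.25 cm.
Objective: 1/d_i = 1/f_obj - 1/d_o = 1/1.2 - 1/1.25 = 0.03333 cm^-1, so d_i = 30.000 cm.
m_obj = -d_i/d_o = -30.000/1.25 = -24.000.
Eyepiece angular magnification (image at infinity): M_eye = D/f_e = 25/5 = 5.000.
Overall M = m_obj x M_eye = (-24.000)(5.000) = -120.00.
|M| = 120.00.

120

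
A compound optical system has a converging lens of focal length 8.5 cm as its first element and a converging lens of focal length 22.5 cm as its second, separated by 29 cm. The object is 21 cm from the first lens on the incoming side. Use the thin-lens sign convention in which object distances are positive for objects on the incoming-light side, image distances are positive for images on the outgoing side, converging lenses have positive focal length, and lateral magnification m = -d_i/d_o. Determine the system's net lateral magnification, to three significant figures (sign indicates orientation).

-1.97

Applying the thin-lens equation to the first lens, 1/8.5 = 1/21 + 1/d_i1, which gives d_i1 = 14.280 cm.
Its lateral magnification is m_1 = -d_i1/d_o1 = -(14.280)/21 = -0.6800.
Object distance for lens 2: d_o2 = 29 - 14.280 = 14.720 cm.
Applying the thin-lens equation again with f_2 = 22.5 cm and d_o2 = 14.720 cm gives d_i2 = -42.571 cm.
m_2 = -(-42.571)/(14.720) = 2.8920.
Overall magnification: m = m_1 m_2 = -1.9666.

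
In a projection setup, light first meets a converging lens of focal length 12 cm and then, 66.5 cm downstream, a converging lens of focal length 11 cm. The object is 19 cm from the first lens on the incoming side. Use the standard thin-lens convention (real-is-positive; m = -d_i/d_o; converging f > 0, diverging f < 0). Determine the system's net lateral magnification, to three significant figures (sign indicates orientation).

Lens 1: 1/d_i1 = 1/f_1 - 1/d_o1 = 1/12 - 1/19 = 0.03070 cm^-1, so d_i1 = 32.571 cm.
m_1 = -(32.571)/19 = -1.7143.
That image sits 33.929 cm in front of the second lens, so d_o2 = 33.929 cm.
Lens 2: 1/d_i2 = 1/f_2 - 1/d_o2 = 1/11 - 1/(33.929) = 0.06144 cm^-1, so d_i2 = 16.277 cm.
m_2 = -(16.277)/(33.929) = -0.4798.
Total m = m_1 x m_2 = (-1.7143)(-0.4798) = 0.8224.

0.822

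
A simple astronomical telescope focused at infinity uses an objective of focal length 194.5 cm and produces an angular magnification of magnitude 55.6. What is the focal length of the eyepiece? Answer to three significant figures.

|M| = f_obj/f_eye, so f_eye = f_obj/|M| = 194.5/55.6 = 3.498 cm.

3.50 cm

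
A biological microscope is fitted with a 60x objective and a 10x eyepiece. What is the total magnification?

600

The overall magnification of a compound microscope is the product of the objective and eyepiece magnifications:
M = M_obj x M_eye = 60 x 10 = 600.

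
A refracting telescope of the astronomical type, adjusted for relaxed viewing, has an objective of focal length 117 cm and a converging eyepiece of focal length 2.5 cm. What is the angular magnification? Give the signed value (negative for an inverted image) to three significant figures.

M = -f_obj/f_eye = -117/(2.5) = -46.800.

-46.8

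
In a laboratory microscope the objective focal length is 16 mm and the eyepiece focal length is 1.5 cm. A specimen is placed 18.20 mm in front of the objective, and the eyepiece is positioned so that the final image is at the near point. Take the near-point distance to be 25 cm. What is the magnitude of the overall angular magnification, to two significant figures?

Convert to cm: f_obj = 16 mm = 1.6 cm; d_o = 18.20 mm = 1.82 cm.
Objective: 1/d_i = 1/f_obj - 1/d_o = 1/1.6 - 1/1.82 = 0.07555 cm^-1, so d_i = 13.236 cm.
m_obj = -d_i/d_o = -13.236/1.82 = -7.273.
Eyepiece angular magnification (image at near point): M_eye = 1 + D/f_e = 1 + 25/1.5 = 17.667.
Overall M = m_obj x M_eye = (-7.273)(17.667) = -128.48.
|M| = 128.48.

130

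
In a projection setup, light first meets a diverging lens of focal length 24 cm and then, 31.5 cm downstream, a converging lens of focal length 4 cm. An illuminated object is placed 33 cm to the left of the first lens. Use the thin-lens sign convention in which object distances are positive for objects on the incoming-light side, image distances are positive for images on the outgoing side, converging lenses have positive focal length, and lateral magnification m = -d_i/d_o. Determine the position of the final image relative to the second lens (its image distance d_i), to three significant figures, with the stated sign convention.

4.39 cm

Lens 1: 1/d_i1 = 1/f_1 - 1/d_o1 = 1/(-24) - 1/33 = -0.07197 cm^-1, so d_i1 = -13.895 cm.
The intermediate image is virtual, 13.895 cm to the left of lens 1, so d_o2 = L - d_i1 = 31.5 - (-13.895) = 45.395 cm.
Lens 2: 1/d_i2 = 1/f_2 - 1/d_o2 = 1/4 - 1/(45.395) = 0.22797 cm^-1, so d_i2 = 4.387 cm.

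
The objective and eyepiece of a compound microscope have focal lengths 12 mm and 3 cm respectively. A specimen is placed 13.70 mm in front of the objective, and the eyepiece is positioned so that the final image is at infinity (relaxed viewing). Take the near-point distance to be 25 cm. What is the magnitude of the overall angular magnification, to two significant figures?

59

Convert to cm: f_obj = 12 mm = 1.2 cm; d_o = 13.70 mm = 1.37 cm.
Objective: 1/d_i = 1/f_obj - 1/d_o = 1/1.2 - 1/1.37 = 0.10341 cm^-1, so d_i = 9.671 cm.
m_obj = -d_i/d_o = -9.671/1.37 = -7.059.
Eyepiece angular magnification (image at infinity): M_eye = D/f_e = 25/3 = 8.333.
Overall M = m_obj x M_eye = (-7.059)(8.333) = -58.82.
|M| = 58.82.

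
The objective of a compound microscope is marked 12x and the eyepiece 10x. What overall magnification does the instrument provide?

120

The overall magnification of a compound microscope is the product of the objective and eyepiece magnifications:
M = M_obj x M_eye = 12 x 10 = 120.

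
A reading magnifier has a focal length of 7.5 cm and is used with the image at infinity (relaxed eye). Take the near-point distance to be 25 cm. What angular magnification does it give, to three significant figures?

M = D/f = 25/7.5 = 3.333.

3.33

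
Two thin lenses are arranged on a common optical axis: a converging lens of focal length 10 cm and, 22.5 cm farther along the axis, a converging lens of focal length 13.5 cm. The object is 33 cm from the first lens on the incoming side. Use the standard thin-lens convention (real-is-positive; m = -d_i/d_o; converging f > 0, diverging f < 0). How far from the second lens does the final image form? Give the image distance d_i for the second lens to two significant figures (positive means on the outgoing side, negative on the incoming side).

Applying the thin-lens equation to the first lens, 1/10 = 1/33 + 1/d_i1, which gives d_i1 = 14.348 cm.
The intermediate image is 14.348 cm to the right of lens 1, so d_o2 = L - d_i1 = 22.5 - 14.348 = 8.152 cm.
Applying the thin-lens equation again with f_2 = 13.5 cm and d_o2 = 8.152 cm gives d_i2 = -20.579 cm.

-21 cm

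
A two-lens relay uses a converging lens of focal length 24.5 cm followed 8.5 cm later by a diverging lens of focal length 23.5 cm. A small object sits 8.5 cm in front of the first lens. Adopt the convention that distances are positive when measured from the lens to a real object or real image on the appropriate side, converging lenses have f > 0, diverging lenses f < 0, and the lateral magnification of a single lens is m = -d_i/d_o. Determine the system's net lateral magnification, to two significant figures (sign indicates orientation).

Applying the thin-lens equation to the first lens, 1/24.5 = 1/8.5 + 1/d_i1, which gives d_i1 = -13.016 cm.
Its lateral magnification is m_1 = -d_i1/d_o1 = -(-13.016)/8.5 = 1.5312.
The intermediate image is virtual, 13.016 cm to the left of lens 1, so d_o2 = L - d_i1 = 8.5 - (-13.016) = 21.516 cm.
Applying the thin-lens equation again with f_2 = -23.5 cm and d_o2 = 21.516 cm gives d_i2 = -11.232 cm.
m_2 = -(-11.232)/(21.516) = 0.5220.
Overall magnification: m = m_1 m_2 = 0.7994.

0.80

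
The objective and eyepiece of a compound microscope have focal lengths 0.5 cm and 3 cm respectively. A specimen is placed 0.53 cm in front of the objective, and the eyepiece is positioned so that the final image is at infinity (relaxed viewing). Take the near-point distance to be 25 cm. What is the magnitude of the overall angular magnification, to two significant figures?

140

Objective: 1/d_i = 1/f_obj - 1/d_o = 1/0.5 - 1/0.53 = 0.11321 cm^-1, so d_i = 8.833 cm.
m_obj = -d_i/d_o = -8.833/0.53 = -16.667.
Eyepiece angular magnification (image at infinity): M_eye = D/f_e = 25/3 = 8.333.
Overall M = m_obj x M_eye = (-16.667)(8.333) = -138.89.
|M| = 138.89.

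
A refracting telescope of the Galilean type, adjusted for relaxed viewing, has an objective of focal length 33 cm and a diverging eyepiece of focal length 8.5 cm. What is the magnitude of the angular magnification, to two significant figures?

|M| = f_obj/|f_eye| = 33/8.5 = 3.882.

3.9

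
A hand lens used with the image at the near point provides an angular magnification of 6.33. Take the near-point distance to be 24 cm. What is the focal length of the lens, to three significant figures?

For the image at the near point, M = 1 + D/f.
f = D/(M - 1) = 24/(6.33 - 1) = 4.503 cm.

4.50 cm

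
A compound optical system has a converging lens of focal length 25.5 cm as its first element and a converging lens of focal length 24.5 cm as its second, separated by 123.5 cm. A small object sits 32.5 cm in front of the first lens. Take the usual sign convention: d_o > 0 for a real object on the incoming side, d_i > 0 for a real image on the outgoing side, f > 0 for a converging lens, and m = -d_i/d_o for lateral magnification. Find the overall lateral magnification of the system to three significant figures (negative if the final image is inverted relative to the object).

Lens 1: 1/d_i1 = 1/f_1 - 1/d_o1 = 1/25.5 - 1/32.5 = 0.00845 cm^-1, so d_i1 = 118.393 cm.
m_1 = -(118.393)/32.5 = -3.6429.
That image sits 5.107 cm in front of the second lens, so d_o2 = 5.107 cm.
Lens 2: 1/d_i2 = 1/f_2 - 1/d_o2 = 1/24.5 - 1/(5.107) = -0.15499 cm^-1, so d_i2 = -6.452 cm.
m_2 = -(-6.452)/(5.107) = 1.2634.
Total m = m_1 x m_2 = (-3.6429)(1.2634) = -4.6022.

-4.60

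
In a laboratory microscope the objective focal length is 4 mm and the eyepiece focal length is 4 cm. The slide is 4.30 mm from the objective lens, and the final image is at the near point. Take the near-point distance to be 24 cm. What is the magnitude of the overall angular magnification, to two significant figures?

93

Convert to cm: f_obj = 4 mm = 0.4 cm; d_o = 4.30 mm = 0.43 cm.
Objective: 1/d_i = 1/f_obj - 1/d_o = 1/0.4 - 1/0.43 = 0.17442 cm^-1, so d_i = 5.733 cm.
m_obj = -d_i/d_o = -5.733/0.43 = -13.333.
Eyepiece angular magnification (image at near point): M_eye = 1 + D/f_e = 1 + 24/4 = 7.000.
Overall M = m_obj x M_eye = (-13.333)(7.000) = -93.33.
|M| = 93.33.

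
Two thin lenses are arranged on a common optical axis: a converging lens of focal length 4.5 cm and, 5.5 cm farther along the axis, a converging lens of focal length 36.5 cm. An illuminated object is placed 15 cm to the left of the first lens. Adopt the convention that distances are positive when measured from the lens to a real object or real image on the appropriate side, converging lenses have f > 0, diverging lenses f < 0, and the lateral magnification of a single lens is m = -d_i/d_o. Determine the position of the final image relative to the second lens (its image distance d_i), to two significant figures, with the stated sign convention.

Lens 1: 1/d_i1 = 1/f_1 - 1/d_o1 = 1/4.5 - 1/15 = 0.15556 cm^-1, so d_i1 = 6.429 cm.
This image would form 6.429 cm past lens 1, i.e. 0.929 cm beyond lens 2, so it is a virtual object for lens 2: d_o2 = 5.5 - 6.429 = -0.929 cm.
Lens 2: 1/d_i2 = 1/f_2 - 1/d_o2 = 1/36.5 - 1/(-0.929) = 1.10432 cm^-1, so d_i2 = 0.906 cm.

0.91 cm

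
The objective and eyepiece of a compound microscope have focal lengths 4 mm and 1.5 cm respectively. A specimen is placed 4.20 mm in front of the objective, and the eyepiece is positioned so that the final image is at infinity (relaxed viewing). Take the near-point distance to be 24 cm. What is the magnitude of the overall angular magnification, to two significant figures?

320

Convert to cm: f_obj = 4 mm = 0.4 cm; d_o = 4.20 mm = 0.42 cm.
Objective: 1/d_i = 1/f_obj - 1/d_o = 1/0.4 - 1/0.42 = 0.11905 cm^-1, so d_i = 8.400 cm.
m_obj = -d_i/d_o = -8.400/0.42 = -20.000.
Eyepiece angular magnification (image at infinity): M_eye = D/f_e = 24/1.5 = 16.000.
Overall M = m_obj x M_eye = (-20.000)(16.000) = -320.00.
|M| = 320.00.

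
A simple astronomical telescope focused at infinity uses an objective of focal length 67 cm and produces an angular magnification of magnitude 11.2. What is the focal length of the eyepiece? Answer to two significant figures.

|M| = f_obj/f_eye, so f_eye = f_obj/|M| = 67/11.2 = 5.982 cm.

6.0 cm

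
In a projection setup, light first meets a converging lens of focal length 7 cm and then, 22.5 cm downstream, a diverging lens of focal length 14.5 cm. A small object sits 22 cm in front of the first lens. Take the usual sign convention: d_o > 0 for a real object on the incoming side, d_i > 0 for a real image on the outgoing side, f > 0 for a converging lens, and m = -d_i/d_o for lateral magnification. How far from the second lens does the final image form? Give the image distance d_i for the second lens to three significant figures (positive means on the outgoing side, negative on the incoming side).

-6.64 cm

Applying the thin-lens equation to the first lens, 1/7 = 1/22 + 1/d_i1, which gives d_i1 = 10.267 cm.
The intermediate image is 10.267 cm to the right of lens 1, so d_o2 = L - d_i1 = 22.5 - 10.267 = 12.233 cm.
Applying the thin-lens equation again with f_2 = -14.5 cm and d_o2 = 12.233 cm gives d_i2 = -6.635 cm.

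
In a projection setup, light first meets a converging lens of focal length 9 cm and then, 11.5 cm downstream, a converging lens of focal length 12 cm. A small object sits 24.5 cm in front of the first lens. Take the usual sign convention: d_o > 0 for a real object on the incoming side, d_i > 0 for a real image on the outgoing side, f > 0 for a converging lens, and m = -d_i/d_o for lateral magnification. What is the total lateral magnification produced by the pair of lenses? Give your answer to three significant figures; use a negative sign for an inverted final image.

-0.473

Lens 1: 1/d_i1 = 1/f_1 - 1/d_o1 = 1/9 - 1/24.5 = 0.07029 cm^-1, so d_i1 = 14.226 cm.
m_1 = -(14.226)/24.5 = -0.5806.
Since 14.226 cm > 11.5 cm, the first image lies past the second lens and serves as a virtual object: d_o2 = L - d_i1 = -2.726 cm.
Lens 2: 1/d_i2 = 1/f_2 - 1/d_o2 = 1/12 - 1/(-2.726) = 0.45020 cm^-1, so d_i2 = 2.221 cm.
m_2 = -(2.221)/(-2.726) = 0.8149.
Overall magnification: m = m_1 m_2 = -0.4732.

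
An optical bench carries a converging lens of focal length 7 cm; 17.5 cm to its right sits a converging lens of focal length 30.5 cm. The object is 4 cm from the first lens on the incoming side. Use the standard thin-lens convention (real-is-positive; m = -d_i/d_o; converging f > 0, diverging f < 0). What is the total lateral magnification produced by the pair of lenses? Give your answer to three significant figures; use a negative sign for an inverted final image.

Lens 1: 1/d_i1 = 1/f_1 - 1/d_o1 = 1/7 - 1/4 = -0.10714 cm^-1, so d_i1 = -9.333 cm.
m_1 = -(-9.333)/4 = 2.3333.
With d_i1 < 0 the first image is virtual and lies on the object side; the object distance for lens 2 is d_o2 = 17.5 - (-9.333) = 26.833 cm.
Lens 2: 1/d_i2 = 1/f_2 - 1/d_o2 = 1/30.5 - 1/(26.833) = -0.00448 cm^-1, so d_i2 = -223.205 cm.
m_2 = -(-223.205)/(26.833) = 8.3182.
Total m = m_1 x m_2 = (2.3333)(8.3182) = 19.4091.

19.4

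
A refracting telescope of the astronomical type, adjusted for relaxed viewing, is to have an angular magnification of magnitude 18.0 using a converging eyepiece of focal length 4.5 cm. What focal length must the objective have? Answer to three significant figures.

|M| = f_obj/|f_eye|, so f_obj = |M| x |f_eye| = 18.0 x 4.5 = 81.000 cm.

81.0 cm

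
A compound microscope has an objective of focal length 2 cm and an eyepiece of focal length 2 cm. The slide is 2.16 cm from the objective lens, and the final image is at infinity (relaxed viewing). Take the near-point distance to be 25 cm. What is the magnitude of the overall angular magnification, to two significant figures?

Objective: 1/d_i = 1/f_obj - 1/d_o = 1/2 - 1/2.16 = 0.03704 cm^-1, so d_i = 27.000 cm.
m_obj = -d_i/d_o = -27.000/2.16 = -12.500.
Eyepiece angular magnification (image at infinity): M_eye = D/f_e = 25/2 = 12.500.
Overall M = m_obj x M_eye = (-12.500)(12.500) = -156.25.
|M| = 156.25.

160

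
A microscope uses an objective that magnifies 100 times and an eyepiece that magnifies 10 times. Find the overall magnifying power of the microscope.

1000

The overall magnification of a compound microscope is the product of the objective and eyepiece magnifications:
M = M_obj x M_eye = 100 x 10 = 1000.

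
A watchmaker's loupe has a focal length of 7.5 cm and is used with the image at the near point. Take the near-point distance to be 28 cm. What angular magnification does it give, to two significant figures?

4.7

M = 1 + D/f = 1 + 28/7.5 = 4.733.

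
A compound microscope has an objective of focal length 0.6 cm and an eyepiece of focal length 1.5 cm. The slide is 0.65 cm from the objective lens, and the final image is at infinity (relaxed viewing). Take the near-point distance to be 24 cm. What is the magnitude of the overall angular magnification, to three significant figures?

192

Objective: 1/d_i = 1/f_obj - 1/d_o = 1/0.6 - 1/0.65 = 0.12821 cm^-1, so d_i = 7.800 cm.
m_obj = -d_i/d_o = -7.800/0.65 = -12.000.
Eyepiece angular magnification (image at infinity): M_eye = D/f_e = 24/1.5 = 16.000.
Overall M = m_obj x M_eye = (-12.000)(16.000) = -192.00.
|M| = 192.00.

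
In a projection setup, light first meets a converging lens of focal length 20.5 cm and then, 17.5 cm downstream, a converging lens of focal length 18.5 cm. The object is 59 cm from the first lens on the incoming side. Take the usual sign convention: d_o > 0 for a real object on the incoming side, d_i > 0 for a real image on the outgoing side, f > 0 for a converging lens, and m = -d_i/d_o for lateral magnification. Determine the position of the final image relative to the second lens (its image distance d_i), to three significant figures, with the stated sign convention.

7.94 cm

Applying the thin-lens equation to the first lens, 1/20.5 = 1/59 + 1/d_i1, which gives d_i1 = 31.416 cm.
Since 31.416 cm > 17.5 cm, the first image lies past the second lens and serves as a virtual object: d_o2 = L - d_i1 = -13.916 cm.
Applying the thin-lens equation again with f_2 = 18.5 cm and d_o2 = -13.916 cm gives d_i2 = 7.942 cm.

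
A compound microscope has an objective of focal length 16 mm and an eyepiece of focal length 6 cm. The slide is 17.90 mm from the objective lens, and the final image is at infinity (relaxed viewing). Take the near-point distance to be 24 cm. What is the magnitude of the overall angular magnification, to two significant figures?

34

Convert to cm: f_obj = 16 mm = 1.6 cm; d_o = 17.90 mm = 1.79 cm.
Objective: 1/d_i = 1/f_obj - 1/d_o = 1/1.6 - 1/1.79 = 0.06634 cm^-1, so d_i = 15.074 cm.
m_obj = -d_i/d_o = -15.074/1.79 = -8.421.
Eyepiece angular magnification (image at infinity): M_eye = D/f_e = 24/6 = 4.000.
Overall M = m_obj x M_eye = (-8.421)(4.000) = -33.68.
|M| = 33.68.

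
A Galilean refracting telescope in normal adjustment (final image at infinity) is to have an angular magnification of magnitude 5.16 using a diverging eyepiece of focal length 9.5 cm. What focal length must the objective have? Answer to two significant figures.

|M| = f_obj/|f_eye|, so f_obj = |M| x |f_eye| = 5.16 x 9.5 = 49.020 cm.

49 cm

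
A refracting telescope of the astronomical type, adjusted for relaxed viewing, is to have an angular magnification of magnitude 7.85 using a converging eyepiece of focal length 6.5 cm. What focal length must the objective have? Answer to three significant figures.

|M| = f_obj/|f_eye|, so f_obj = |M| x |f_eye| = 7.85 x 6.5 = 51.025 cm.

51.0 cm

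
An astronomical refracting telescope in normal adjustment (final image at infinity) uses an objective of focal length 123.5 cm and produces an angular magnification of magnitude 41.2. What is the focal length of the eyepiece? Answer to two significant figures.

|M| = f_obj/f_eye, so f_eye = f_obj/|M| = 123.5/41.2 = 2.998 cm.

3.0 cm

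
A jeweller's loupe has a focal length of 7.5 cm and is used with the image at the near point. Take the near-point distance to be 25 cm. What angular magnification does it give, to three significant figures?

4.33

M = 1 + D/f = 1 + 25/7.5 = 4.333.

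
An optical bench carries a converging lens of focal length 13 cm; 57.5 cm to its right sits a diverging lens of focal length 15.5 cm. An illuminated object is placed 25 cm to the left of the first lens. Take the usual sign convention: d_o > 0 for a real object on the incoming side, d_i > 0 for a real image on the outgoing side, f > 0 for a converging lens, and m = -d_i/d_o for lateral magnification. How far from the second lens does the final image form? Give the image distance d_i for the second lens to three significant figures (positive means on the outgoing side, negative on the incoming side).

Lens 1: 1/d_i1 = 1/f_1 - 1/d_o1 = 1/13 - 1/25 = 0.03692 cm^-1, so d_i1 = 27.083 cm.
Object distance for lens 2: d_o2 = 57.5 - 27.083 = 30.417 cm.
Lens 2: 1/d_i2 = 1/f_2 - 1/d_o2 = 1/(-15.5) - 1/(30.417) = -0.09739 cm^-1, so d_i2 = -10.268 cm.

-10.3 cm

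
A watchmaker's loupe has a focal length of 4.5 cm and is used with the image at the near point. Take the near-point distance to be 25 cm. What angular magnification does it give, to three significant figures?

M = 1 + D/f = 1 + 25/4.5 = 6.556.

6.56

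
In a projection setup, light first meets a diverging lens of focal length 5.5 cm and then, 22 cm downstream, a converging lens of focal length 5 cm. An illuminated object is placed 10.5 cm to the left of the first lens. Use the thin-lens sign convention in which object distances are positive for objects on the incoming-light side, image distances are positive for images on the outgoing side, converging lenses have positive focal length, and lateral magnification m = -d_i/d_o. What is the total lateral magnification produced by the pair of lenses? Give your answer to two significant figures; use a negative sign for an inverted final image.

Applying the thin-lens equation to the first lens, 1/(-5.5) = 1/10.5 + 1/d_i1, which gives d_i1 = -3.609 cm.
Its lateral magnification is m_1 = -d_i1/d_o1 = -(-3.609)/10.5 = 0.3438.
With d_i1 < 0 the first image is virtual and lies on the object side; the object distance for lens 2 is d_o2 = 22 - (-3.609) = 25.609 cm.
Applying the thin-lens equation again with f_2 = 5 cm and d_o2 = 25.609 cm gives d_i2 = 6.213 cm.
m_2 = -(6.213)/(25.609) = -0.2426.
Total m = m_1 x m_2 = (0.3438)(-0.2426) = -0.0834.

-0.083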